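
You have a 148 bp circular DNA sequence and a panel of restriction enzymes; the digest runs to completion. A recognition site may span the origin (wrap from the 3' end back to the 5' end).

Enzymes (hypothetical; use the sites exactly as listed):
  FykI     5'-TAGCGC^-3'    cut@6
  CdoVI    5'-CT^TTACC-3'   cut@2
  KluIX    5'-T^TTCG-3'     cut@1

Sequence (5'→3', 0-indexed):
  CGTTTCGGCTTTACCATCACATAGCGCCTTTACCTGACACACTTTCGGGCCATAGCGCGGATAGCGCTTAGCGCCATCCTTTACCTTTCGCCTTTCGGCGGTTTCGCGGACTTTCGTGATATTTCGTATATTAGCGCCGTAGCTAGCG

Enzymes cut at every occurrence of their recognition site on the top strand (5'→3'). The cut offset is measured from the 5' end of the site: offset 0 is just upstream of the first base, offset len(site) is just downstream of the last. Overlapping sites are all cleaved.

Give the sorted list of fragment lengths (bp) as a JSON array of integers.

Site scan:
  FykI TAGCGC/6: at [21, 52, 61, 68, 131, 143] ⇒ [1, 27, 58, 67, 74, 137]
  CdoVI CTTTACC/2: at [8, 27, 78] ⇒ [10, 29, 80]
  KluIX TTTCG/1: at [2, 42, 85, 92, 101, 111, 121] ⇒ [3, 43, 86, 93, 102, 112, 122]

All cut coordinates (distinct, sorted): [1, 3, 10, 27, 29, 43, 58, 67, 74, 80, 86, 93, 102, 112, 122, 137]

Fragment lengths:
  1→3: 2 bp
  3→10: 7 bp
  10→27: 17 bp
  27→29: 2 bp
  29→43: 14 bp
  43→58: 15 bp
  58→67: 9 bp
  67→74: 7 bp
  74→80: 6 bp
  80→86: 6 bp
  86→93: 7 bp
  93→102: 9 bp
  102→112: 10 bp
  112→122: 10 bp
  122→137: 15 bp
  137→1 (wrap): 148-137+1 = 12 bp

[2,2,6,6,7,7,7,9,9,10,10,12,14,15,15,17]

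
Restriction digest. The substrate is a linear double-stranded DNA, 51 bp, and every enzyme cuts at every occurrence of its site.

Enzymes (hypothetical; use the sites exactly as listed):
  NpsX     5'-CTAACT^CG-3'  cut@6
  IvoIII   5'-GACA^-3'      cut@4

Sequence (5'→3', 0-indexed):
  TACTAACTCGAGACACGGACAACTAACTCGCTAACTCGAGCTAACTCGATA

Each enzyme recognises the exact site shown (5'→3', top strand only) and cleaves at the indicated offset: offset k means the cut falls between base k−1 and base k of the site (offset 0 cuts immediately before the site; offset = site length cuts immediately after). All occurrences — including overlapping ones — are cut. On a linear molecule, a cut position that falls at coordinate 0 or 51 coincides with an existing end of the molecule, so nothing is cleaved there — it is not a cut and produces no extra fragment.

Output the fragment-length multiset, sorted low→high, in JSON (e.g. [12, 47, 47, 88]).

[5,6,7,7,8,8,10]

Per-enzyme occurrences:
  NpsX (CTAACTCG, off=6): starts [2, 22, 30, 40] → cuts [8, 28, 36, 46]
  IvoIII (GACA, off=4): starts [11, 17] → cuts [15, 21]

All cut coordinates (distinct, sorted): [8, 15, 21, 28, 36, 46]

Fragment lengths:
  [0,8): 8 bp
  [8,15): 7 bp
  [15,21): 6 bp
  [21,28): 7 bp
  [28,36): 8 bp
  [36,46): 10 bp
  [46,51): 5 bp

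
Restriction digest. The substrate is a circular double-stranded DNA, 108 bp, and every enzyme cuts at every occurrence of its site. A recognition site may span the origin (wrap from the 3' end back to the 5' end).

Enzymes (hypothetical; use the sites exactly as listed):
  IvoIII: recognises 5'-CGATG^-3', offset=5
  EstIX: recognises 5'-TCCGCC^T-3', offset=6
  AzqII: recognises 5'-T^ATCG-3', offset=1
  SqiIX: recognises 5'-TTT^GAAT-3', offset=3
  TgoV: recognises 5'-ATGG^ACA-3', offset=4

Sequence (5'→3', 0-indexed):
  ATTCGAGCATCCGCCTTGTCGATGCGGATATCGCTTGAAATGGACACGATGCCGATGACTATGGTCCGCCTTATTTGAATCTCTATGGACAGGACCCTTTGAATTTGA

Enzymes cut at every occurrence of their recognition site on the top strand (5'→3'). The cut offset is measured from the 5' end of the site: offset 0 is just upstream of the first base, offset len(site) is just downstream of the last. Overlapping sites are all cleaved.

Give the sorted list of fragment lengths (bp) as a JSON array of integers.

Scan for sites:
  IvoIII (CGATG, off=5): starts [19, 46, 52] → cuts [24, 51, 57]
  EstIX (TCCGCCT, off=6): starts [9, 64] → cuts [15, 70]
  AzqII (TATCG, off=1): starts [28] → cuts [29]
  SqiIX (TTTGAAT, off=3): starts [73, 97, 103] → cuts [76, 100, 106]
  TgoV (ATGGACA, off=4): starts [39, 84] → cuts [43, 88]

All cut coordinates (distinct, sorted): [15, 24, 29, 43, 51, 57, 70, 76, 88, 100, 106]

Fragment lengths:
  15→24: 9 bp
  24→29: 5 bp
  29→43: 14 bp
  43→51: 8 bp
  51→57: 6 bp
  57→70: 13 bp
  70→76: 6 bp
  76→88: 12 bp
  88→100: 12 bp
  100→106: 6 bp
  106→15 (wrap): 108-106+15 = 17 bp

[5,6,6,6,8,9,12,12,13,14,17]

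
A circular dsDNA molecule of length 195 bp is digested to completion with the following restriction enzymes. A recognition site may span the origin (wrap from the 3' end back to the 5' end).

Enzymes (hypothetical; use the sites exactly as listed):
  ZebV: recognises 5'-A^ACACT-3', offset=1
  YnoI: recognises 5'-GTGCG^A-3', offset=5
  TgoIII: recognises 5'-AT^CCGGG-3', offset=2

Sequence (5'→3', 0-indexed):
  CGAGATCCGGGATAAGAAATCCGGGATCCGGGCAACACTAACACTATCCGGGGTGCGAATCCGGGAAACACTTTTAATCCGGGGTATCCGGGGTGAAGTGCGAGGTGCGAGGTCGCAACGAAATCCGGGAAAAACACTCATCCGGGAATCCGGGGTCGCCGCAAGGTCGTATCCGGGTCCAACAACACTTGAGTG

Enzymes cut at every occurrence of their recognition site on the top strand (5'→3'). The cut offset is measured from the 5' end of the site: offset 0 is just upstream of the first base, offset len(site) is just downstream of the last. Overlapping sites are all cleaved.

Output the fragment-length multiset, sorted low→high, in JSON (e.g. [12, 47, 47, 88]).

Scan for sites:
  ZebV (AACACT, off=1): starts [33, 39, 66, 132, 183] → cuts [34, 40, 67, 133, 184]
  YnoI (GTGCGA, off=5): starts [52, 97, 104, 192] → cuts [2, 57, 102, 109]
  TgoIII (ATCCGGG, off=2): starts [4, 18, 25, 45, 58, 76, 85, 122, 139, 147, 170] → cuts [6, 20, 27, 47, 60, 78, 87, 124, 141, 149, 172]

All cut coordinates (distinct, sorted): [2, 6, 20, 27, 34, 40, 47, 57, 60, 67, 78, 87, 102, 109, 124, 133, 141, 149, 172, 184]

Fragment lengths:
  2→6: 4 bp
  6→20: 14 bp
  20→27: 7 bp
  27→34: 7 bp
  34→40: 6 bp
  40→47: 7 bp
  47→57: 10 bp
  57→60: 3 bp
  60→67: 7 bp
  67→78: 11 bp
  78→87: 9 bp
  87→102: 15 bp
  102→109: 7 bp
  109→124: 15 bp
  124→133: 9 bp
  133→141: 8 bp
  141→149: 8 bp
  149→172: 23 bp
  172→184: 12 bp
  184→2 (wrap): 195-184+2 = 13 bp

[3,4,6,7,7,7,7,7,8,8,9,9,10,11,12,13,14,15,15,23]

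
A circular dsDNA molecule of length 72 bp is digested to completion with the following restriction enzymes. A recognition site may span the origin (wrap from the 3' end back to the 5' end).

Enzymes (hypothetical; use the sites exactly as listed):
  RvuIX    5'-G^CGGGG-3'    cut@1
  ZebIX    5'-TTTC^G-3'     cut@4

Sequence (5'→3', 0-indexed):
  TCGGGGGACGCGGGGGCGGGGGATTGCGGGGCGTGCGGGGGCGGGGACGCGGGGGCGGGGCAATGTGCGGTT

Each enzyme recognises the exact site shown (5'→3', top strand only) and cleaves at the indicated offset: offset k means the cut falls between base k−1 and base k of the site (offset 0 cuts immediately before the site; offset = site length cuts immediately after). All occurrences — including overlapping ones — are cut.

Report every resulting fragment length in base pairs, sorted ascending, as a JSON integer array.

Per-enzyme occurrences:
  RvuIX GCGGGG/1: at [9, 15, 25, 34, 40, 48, 54] ⇒ [10, 16, 26, 35, 41, 49, 55]
  ZebIX TTTCG/4: at [70] ⇒ [2]

Pooled cuts: [2, 10, 16, 26, 35, 41, 49, 55]

Fragment lengths:
  2→10: 8 bp
  10→16: 6 bp
  16→26: 10 bp
  26→35: 9 bp
  35→41: 6 bp
  41→49: 8 bp
  49→55: 6 bp
  55→2 (wrap): 72-55+2 = 19 bp

[6,6,6,8,8,9,10,19]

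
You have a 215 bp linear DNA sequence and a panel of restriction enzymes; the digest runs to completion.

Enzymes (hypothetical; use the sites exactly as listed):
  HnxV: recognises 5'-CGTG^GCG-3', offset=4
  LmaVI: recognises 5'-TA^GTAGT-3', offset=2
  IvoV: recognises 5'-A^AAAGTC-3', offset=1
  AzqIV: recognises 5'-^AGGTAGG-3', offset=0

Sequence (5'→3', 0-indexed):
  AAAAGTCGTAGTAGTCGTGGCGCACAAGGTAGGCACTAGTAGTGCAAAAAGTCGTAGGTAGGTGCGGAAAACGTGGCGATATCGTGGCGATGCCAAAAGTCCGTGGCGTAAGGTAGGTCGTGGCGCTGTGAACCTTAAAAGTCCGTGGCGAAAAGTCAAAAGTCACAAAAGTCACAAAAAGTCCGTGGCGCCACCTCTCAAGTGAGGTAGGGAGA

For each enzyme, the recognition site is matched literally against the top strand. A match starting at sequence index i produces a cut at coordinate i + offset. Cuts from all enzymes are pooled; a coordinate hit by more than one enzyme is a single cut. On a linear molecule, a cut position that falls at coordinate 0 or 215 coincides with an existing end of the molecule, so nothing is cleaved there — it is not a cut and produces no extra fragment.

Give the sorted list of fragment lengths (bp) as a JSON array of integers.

Scan for sites:
  HnxV (CGTGGCG, off=4): starts [15, 71, 82, 101, 118, 143, 183] → cuts [19, 75, 86, 105, 122, 147, 187]
  LmaVI (TAGTAGT, off=2): starts [8, 36] → cuts [10, 38]
  IvoV (AAAAGTC, off=1): starts [0, 46, 94, 136, 150, 157, 166, 176] → cuts [1, 47, 95, 137, 151, 158, 167, 177]
  AzqIV (AGGTAGG, off=0): starts [26, 55, 110, 204] → cuts [26, 55, 110, 204]

All cut coordinates (distinct, sorted): [1, 10, 19, 26, 38, 47, 55, 75, 86, 95, 105, 110, 122, 137, 147, 151, 158, 167, 177, 187, 204]

Fragment lengths:
  [0,1): 1 bp
  [1,10): 9 bp
  [10,19): 9 bp
  [19,26): 7 bp
  [26,38): 12 bp
  [38,47): 9 bp
  [47,55): 8 bp
  [55,75): 20 bp
  [75,86): 11 bp
  [86,95): 9 bp
  [95,105): 10 bp
  [105,110): 5 bp
  [110,122): 12 bp
  [122,137): 15 bp
  [137,147): 10 bp
  [147,151): 4 bp
  [151,158): 7 bp
  [158,167): 9 bp
  [167,177): 10 bp
  [177,187): 10 bp
  [187,204): 17 bp
  [204,215): 11 bp

[1,4,5,7,7,8,9,9,9,9,9,10,10,10,10,11,11,12,12,15,17,20]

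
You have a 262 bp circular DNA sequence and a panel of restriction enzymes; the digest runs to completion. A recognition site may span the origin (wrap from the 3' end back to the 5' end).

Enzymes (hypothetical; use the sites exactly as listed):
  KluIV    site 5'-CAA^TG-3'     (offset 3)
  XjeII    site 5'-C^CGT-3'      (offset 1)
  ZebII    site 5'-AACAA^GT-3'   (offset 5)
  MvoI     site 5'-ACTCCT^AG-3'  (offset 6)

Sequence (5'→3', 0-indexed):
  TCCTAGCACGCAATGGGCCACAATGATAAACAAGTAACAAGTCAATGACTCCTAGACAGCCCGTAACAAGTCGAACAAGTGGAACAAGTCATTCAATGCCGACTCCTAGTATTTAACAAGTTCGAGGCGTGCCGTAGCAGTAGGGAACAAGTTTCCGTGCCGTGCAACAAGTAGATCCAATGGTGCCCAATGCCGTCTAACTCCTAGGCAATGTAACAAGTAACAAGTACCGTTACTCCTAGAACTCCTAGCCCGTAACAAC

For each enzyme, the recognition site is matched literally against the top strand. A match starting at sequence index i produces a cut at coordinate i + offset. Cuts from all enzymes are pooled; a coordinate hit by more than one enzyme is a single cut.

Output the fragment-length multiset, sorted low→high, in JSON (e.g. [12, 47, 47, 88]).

[3,4,4,5,5,5,6,7,7,8,8,8,8,9,9,9,9,9,10,10,10,10,10,10,11,12,12,13,13,18]

Scan for sites:
  KluIV CAATG/3: at [10, 20, 42, 93, 177, 187, 208] ⇒ [13, 23, 45, 96, 180, 190, 211]
  XjeII CCGT/1: at [60, 131, 154, 159, 192, 229, 252] ⇒ [61, 132, 155, 160, 193, 230, 253]
  ZebII AACAAGT/5: at [28, 35, 64, 73, 82, 114, 145, 165, 214, 221] ⇒ [33, 40, 69, 78, 87, 119, 150, 170, 219, 226]
  MvoI ACTCCTAG/6: at [47, 101, 199, 234, 243, 260] ⇒ [4, 53, 107, 205, 240, 249]

Pooled cuts: [4, 13, 23, 33, 40, 45, 53, 61, 69, 78, 87, 96, 107, 119, 132, 150, 155, 160, 170, 180, 190, 193, 205, 211, 219, 226, 230, 240, 249, 253]

Fragments:
  4→13: 9 bp
  13→23: 10 bp
  23→33: 10 bp
  33→40: 7 bp
  40→45: 5 bp
  45→53: 8 bp
  53→61: 8 bp
  61→69: 8 bp
  69→78: 9 bp
  78→87: 9 bp
  87→96: 9 bp
  96→107: 11 bp
  107→119: 12 bp
  119→132: 13 bp
  132→150: 18 bp
  150→155: 5 bp
  155→160: 5 bp
  160→170: 10 bp
  170→180: 10 bp
  180→190: 10 bp
  190→193: 3 bp
  193→205: 12 bp
  205→211: 6 bp
  211→219: 8 bp
  219→226: 7 bp
  226→230: 4 bp
  230→240: 10 bp
  240→249: 9 bp
  249→253: 4 bp
  253→4 (wrap): 262-253+4 = 13 bp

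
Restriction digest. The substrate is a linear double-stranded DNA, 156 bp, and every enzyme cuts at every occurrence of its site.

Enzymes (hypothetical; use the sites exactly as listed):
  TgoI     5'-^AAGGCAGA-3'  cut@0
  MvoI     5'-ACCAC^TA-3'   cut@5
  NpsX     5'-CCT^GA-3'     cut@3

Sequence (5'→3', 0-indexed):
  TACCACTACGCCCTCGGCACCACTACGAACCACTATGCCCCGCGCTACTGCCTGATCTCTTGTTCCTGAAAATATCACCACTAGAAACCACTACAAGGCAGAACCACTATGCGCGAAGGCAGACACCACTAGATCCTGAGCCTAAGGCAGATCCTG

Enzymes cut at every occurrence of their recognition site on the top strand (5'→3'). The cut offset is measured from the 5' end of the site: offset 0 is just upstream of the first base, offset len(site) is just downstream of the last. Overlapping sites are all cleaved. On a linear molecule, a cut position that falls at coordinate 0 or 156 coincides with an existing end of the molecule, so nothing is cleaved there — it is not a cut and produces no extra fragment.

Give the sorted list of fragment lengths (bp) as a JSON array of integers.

[3,6,6,8,8,10,10,13,13,14,14,14,17,20]

Per-enzyme occurrences:
  TgoI AAGGCAGA/0: at [94, 115, 143] ⇒ [94, 115, 143]
  MvoI ACCACTA/5: at [1, 18, 28, 76, 86, 102, 124] ⇒ [6, 23, 33, 81, 91, 107, 129]
  NpsX CCTGA/3: at [50, 64, 134] ⇒ [53, 67, 137]

Pooled cuts: [6, 23, 33, 53, 67, 81, 91, 94, 107, 115, 129, 137, 143]

Fragments:
  [0,6): 6 bp
  [6,23): 17 bp
  [23,33): 10 bp
  [33,53): 20 bp
  [53,67): 14 bp
  [67,81): 14 bp
  [81,91): 10 bp
  [91,94): 3 bp
  [94,107): 13 bp
  [107,115): 8 bp
  [115,129): 14 bp
  [129,137): 8 bp
  [137,143): 6 bp
  [143,156): 13 bp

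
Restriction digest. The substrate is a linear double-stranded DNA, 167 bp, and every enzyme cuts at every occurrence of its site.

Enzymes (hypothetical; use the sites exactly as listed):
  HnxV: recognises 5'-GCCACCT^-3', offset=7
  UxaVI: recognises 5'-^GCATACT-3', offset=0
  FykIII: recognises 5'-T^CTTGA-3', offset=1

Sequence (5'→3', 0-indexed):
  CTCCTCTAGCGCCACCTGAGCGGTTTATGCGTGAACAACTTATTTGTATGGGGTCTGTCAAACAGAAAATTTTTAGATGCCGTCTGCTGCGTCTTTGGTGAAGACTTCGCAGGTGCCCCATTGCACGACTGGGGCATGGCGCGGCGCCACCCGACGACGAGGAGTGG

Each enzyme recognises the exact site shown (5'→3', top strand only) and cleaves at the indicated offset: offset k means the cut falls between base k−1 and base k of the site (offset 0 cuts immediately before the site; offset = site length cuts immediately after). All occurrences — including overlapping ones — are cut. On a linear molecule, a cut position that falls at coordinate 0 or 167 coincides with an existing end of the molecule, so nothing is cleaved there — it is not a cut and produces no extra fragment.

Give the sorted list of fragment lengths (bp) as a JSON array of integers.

[17,150]

Per-enzyme occurrences:
  HnxV GCCACCT/7: at [10] ⇒ [17]
  UxaVI (GCATACT, off=0): no sites
  FykIII (TCTTGA, off=1): no sites

Pooled cuts: [17]

Fragment lengths:
  [0,17): 17 bp
  [17,167): 150 bp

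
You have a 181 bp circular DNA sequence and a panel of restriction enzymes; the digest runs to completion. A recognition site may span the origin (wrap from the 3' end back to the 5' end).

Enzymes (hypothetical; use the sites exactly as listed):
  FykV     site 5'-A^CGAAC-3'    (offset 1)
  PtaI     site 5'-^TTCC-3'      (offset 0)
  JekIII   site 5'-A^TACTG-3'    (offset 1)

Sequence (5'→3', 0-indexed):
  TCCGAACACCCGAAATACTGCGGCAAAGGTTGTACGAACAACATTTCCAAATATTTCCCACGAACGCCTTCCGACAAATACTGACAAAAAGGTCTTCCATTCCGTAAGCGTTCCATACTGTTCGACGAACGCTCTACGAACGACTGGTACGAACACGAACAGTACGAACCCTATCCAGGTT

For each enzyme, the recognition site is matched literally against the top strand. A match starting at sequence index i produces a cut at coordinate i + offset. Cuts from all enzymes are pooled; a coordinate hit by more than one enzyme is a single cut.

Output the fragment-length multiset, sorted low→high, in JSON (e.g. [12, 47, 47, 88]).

[5,5,6,6,8,9,10,10,10,10,11,11,13,16,16,16,19]

Per-enzyme occurrences:
  FykV (ACGAAC, off=1): starts [33, 59, 124, 135, 148, 154, 163] → cuts [34, 60, 125, 136, 149, 155, 164]
  PtaI (TTCC, off=0): starts [44, 54, 68, 94, 99, 110, 180] → cuts [44, 54, 68, 94, 99, 110, 180]
  JekIII (ATACTG, off=1): starts [14, 77, 114] → cuts [15, 78, 115]

Pooled cuts: [15, 34, 44, 54, 60, 68, 78, 94, 99, 110, 115, 125, 136, 149, 155, 164, 180]

Fragment lengths:
  15→34: 19 bp
  34→44: 10 bp
  44→54: 10 bp
  54→60: 6 bp
  60→68: 8 bp
  68→78: 10 bp
  78→94: 16 bp
  94→99: 5 bp
  99→110: 11 bp
  110→115: 5 bp
  115→125: 10 bp
  125→136: 11 bp
  136→149: 13 bp
  149→155: 6 bp
  155→164: 9 bp
  164→180: 16 bp
  180→15 (wrap): 181-180+15 = 16 bp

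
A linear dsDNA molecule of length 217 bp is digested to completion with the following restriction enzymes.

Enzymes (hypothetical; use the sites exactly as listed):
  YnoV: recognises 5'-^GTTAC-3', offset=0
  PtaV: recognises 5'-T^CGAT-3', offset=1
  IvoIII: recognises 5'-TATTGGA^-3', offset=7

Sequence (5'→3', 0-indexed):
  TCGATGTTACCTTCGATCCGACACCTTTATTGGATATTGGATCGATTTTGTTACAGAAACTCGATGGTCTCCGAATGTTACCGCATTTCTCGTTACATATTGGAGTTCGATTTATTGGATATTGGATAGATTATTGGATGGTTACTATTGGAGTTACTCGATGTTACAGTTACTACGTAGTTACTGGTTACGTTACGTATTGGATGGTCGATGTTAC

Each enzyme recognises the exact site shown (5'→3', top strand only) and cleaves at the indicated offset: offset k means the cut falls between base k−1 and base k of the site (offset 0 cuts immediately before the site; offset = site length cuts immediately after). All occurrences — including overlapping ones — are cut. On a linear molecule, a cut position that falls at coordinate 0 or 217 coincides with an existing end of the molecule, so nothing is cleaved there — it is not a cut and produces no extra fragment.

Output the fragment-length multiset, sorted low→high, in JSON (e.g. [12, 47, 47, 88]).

[1,1,2,3,4,4,4,4,5,5,6,6,7,7,7,7,8,11,12,12,12,12,13,13,15,15,21]

Site scan:
  YnoV (GTTAC, off=0): starts [5, 49, 76, 91, 140, 152, 162, 168, 179, 186, 191, 212] → cuts [5, 49, 76, 91, 140, 152, 162, 168, 179, 186, 191, 212]
  PtaV (TCGAT, off=1): starts [0, 12, 41, 60, 106, 157, 207] → cuts [1, 13, 42, 61, 107, 158, 208]
  IvoIII (TATTGGA, off=7): starts [27, 34, 97, 112, 119, 131, 145, 197] → cuts [34, 41, 104, 119, 126, 138, 152, 204]

Pooled cuts: [1, 5, 13, 34, 41, 42, 49, 61, 76, 91, 104, 107, 119, 126, 138, 140, 152, 158, 162, 168, 179, 186, 191, 204, 208, 212]

Fragments:
  [0,1): 1 bp
  [1,5): 4 bp
  [5,13): 8 bp
  [13,34): 21 bp
  [34,41): 7 bp
  [41,42): 1 bp
  [42,49): 7 bp
  [49,61): 12 bp
  [61,76): 15 bp
  [76,91): 15 bp
  [91,104): 13 bp
  [104,107): 3 bp
  [107,119): 12 bp
  [119,126): 7 bp
  [126,138): 12 bp
  [138,140): 2 bp
  [140,152): 12 bp
  [152,158): 6 bp
  [158,162): 4 bp
  [162,168): 6 bp
  [168,179): 11 bp
  [179,186): 7 bp
  [186,191): 5 bp
  [191,204): 13 bp
  [204,208): 4 bp
  [208,212): 4 bp
  [212,217): 5 bp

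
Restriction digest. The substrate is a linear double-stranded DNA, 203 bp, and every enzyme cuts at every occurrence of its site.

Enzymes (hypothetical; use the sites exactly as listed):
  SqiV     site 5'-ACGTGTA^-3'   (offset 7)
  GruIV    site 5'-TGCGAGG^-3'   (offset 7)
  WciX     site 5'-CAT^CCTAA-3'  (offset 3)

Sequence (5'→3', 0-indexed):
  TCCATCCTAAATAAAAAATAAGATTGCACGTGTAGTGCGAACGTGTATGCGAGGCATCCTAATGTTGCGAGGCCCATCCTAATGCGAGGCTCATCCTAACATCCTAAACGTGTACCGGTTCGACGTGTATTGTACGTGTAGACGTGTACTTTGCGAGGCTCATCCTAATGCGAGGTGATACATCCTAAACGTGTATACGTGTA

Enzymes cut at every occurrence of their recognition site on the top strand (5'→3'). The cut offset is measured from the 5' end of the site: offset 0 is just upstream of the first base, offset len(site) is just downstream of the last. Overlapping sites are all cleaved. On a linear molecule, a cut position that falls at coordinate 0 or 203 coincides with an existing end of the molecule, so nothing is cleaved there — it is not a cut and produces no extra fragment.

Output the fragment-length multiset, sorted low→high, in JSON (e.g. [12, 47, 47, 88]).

Per-enzyme occurrences:
  SqiV (ACGTGTA, off=7): starts [27, 40, 107, 122, 133, 141, 188, 196] → cuts [34, 47, 114, 129, 140, 148, 195] (position 203 is a terminus of the linear molecule — no cut)
  GruIV (TGCGAGG, off=7): starts [47, 65, 82, 151, 168] → cuts [54, 72, 89, 158, 175]
  WciX (CATCCTAA, off=3): starts [2, 54, 74, 91, 99, 160, 180] → cuts [5, 57, 77, 94, 102, 163, 183]

All cut coordinates (distinct, sorted): [5, 34, 47, 54, 57, 72, 77, 89, 94, 102, 114, 129, 140, 148, 158, 163, 175, 183, 195]

Fragment lengths:
  [0,5): 5 bp
  [5,34): 29 bp
  [34,47): 13 bp
  [47,54): 7 bp
  [54,57): 3 bp
  [57,72): 15 bp
  [72,77): 5 bp
  [77,89): 12 bp
  [89,94): 5 bp
  [94,102): 8 bp
  [102,114): 12 bp
  [114,129): 15 bp
  [129,140): 11 bp
  [140,148): 8 bp
  [148,158): 10 bp
  [158,163): 5 bp
  [163,175): 12 bp
  [175,183): 8 bp
  [183,195): 12 bp
  [195,203): 8 bp

[3,5,5,5,5,7,8,8,8,8,10,11,12,12,12,12,13,15,15,29]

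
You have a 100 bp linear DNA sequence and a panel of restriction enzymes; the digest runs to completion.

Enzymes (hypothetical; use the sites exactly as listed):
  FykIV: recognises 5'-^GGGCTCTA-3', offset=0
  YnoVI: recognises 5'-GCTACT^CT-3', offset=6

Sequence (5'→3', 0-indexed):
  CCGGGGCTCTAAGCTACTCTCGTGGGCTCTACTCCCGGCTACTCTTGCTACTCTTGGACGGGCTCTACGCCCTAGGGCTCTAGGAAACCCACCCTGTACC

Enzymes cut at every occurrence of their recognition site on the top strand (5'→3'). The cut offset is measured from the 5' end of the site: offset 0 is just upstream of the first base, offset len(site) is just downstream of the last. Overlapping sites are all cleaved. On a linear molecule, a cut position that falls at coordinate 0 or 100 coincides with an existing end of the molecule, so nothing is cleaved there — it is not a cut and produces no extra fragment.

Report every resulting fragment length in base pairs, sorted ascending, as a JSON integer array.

[3,5,7,9,15,15,20,26]

Per-enzyme occurrences:
  FykIV GGGCTCTA/0: at [3, 23, 59, 74] ⇒ [3, 23, 59, 74]
  YnoVI GCTACTCT/6: at [12, 37, 46] ⇒ [18, 43, 52]

All cut coordinates (distinct, sorted): [3, 18, 23, 43, 52, 59, 74]

Fragments:
  [0,3): 3 bp
  [3,18): 15 bp
  [18,23): 5 bp
  [23,43): 20 bp
  [43,52): 9 bp
  [52,59): 7 bp
  [59,74): 15 bp
  [74,100): 26 bp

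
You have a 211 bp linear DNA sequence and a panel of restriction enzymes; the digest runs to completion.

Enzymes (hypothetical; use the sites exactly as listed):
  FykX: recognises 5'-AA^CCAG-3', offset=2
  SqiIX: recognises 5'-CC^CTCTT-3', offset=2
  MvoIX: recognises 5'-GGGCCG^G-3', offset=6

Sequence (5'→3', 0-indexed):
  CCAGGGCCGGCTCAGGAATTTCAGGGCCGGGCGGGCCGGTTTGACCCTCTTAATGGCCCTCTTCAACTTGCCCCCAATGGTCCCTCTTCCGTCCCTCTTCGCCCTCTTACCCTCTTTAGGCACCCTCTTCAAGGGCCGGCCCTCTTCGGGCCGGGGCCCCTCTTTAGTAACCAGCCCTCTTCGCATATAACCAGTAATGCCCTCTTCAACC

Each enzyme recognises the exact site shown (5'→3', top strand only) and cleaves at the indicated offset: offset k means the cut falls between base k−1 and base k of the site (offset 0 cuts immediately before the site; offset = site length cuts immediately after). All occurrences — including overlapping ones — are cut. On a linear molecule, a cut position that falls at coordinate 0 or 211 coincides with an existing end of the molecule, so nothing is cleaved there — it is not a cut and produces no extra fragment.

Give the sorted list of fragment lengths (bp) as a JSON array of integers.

[3,6,6,8,8,9,9,9,10,11,11,11,12,12,13,14,14,20,25]

Scan for sites:
  FykX AACCAG/2: at [168, 188] ⇒ [170, 190]
  SqiIX CCCTCTT/2: at [44, 56, 81, 92, 101, 109, 122, 139, 157, 174, 199] ⇒ [46, 58, 83, 94, 103, 111, 124, 141, 159, 176, 201]
  MvoIX GGGCCGG/6: at [3, 23, 32, 132, 147] ⇒ [9, 29, 38, 138, 153]

All cut coordinates (distinct, sorted): [9, 29, 38, 46, 58, 83, 94, 103, 111, 124, 138, 141, 153, 159, 170, 176, 190, 201]

Fragment lengths:
  [0,9): 9 bp
  [9,29): 20 bp
  [29,38): 9 bp
  [38,46): 8 bp
  [46,58): 12 bp
  [58,83): 25 bp
  [83,94): 11 bp
  [94,103): 9 bp
  [103,111): 8 bp
  [111,124): 13 bp
  [124,138): 14 bp
  [138,141): 3 bp
  [141,153): 12 bp
  [153,159): 6 bp
  [159,170): 11 bp
  [170,176): 6 bp
  [176,190): 14 bp
  [190,201): 11 bp
  [201,211): 10 bp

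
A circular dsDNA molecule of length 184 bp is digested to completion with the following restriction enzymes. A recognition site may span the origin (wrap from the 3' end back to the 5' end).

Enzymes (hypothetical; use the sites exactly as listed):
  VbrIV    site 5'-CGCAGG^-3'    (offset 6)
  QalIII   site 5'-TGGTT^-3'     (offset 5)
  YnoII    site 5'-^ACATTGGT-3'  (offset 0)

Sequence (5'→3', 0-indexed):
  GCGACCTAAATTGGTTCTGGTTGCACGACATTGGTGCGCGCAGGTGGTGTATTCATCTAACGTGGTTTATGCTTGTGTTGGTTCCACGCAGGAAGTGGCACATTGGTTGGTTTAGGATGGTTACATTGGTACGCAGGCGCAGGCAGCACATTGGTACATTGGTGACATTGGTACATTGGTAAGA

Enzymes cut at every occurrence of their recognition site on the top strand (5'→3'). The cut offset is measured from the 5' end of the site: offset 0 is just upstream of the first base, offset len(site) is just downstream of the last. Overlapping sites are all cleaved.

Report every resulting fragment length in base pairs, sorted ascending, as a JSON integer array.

[4,4,5,6,6,7,8,8,9,9,9,10,15,16,17,23,28]

Per-enzyme occurrences:
  VbrIV CGCAGG/6: at [38, 86, 131, 137] ⇒ [44, 92, 137, 143]
  QalIII TGGTT/5: at [11, 17, 62, 78, 103, 107, 117] ⇒ [16, 22, 67, 83, 108, 112, 122]
  YnoII ACATTGGT/0: at [27, 99, 122, 147, 155, 164, 172] ⇒ [27, 99, 122, 147, 155, 164, 172]

Pooled cuts: [16, 22, 27, 44, 67, 83, 92, 99, 108, 112, 122, 137, 143, 147, 155, 164, 172]

Fragment lengths:
  16→22: 6 bp
  22→27: 5 bp
  27→44: 17 bp
  44→67: 23 bp
  67→83: 16 bp
  83→92: 9 bp
  92→99: 7 bp
  99→108: 9 bp
  108→112: 4 bp
  112→122: 10 bp
  122→137: 15 bp
  137→143: 6 bp
  143→147: 4 bp
  147→155: 8 bp
  155→164: 9 bp
  164→172: 8 bp
  172→16 (wrap): 184-172+16 = 28 bp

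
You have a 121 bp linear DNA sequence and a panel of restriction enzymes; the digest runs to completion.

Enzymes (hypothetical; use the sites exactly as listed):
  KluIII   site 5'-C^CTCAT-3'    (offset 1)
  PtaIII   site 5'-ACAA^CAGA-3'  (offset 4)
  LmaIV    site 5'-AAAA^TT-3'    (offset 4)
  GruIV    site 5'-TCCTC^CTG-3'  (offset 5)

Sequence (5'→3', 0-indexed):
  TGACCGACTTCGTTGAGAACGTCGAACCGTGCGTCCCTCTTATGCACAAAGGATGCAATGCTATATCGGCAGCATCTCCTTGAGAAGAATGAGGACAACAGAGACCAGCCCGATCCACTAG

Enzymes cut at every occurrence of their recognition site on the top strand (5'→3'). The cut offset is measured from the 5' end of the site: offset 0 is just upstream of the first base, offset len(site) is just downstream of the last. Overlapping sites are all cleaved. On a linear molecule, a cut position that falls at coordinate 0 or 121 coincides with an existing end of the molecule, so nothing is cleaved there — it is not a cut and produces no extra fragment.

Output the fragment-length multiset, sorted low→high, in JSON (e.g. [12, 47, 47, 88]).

[23,98]

Site scan:
  KluIII (CCTCAT, off=1): no sites
  PtaIII (ACAACAGA, off=4): starts [94] → cuts [98]
  LmaIV (AAAATT, off=4): no sites
  GruIV (TCCTCCTG, off=5): no sites

All cut coordinates (distinct, sorted): [98]

Fragments:
  [0,98): 98 bp
  [98,121): 23 bp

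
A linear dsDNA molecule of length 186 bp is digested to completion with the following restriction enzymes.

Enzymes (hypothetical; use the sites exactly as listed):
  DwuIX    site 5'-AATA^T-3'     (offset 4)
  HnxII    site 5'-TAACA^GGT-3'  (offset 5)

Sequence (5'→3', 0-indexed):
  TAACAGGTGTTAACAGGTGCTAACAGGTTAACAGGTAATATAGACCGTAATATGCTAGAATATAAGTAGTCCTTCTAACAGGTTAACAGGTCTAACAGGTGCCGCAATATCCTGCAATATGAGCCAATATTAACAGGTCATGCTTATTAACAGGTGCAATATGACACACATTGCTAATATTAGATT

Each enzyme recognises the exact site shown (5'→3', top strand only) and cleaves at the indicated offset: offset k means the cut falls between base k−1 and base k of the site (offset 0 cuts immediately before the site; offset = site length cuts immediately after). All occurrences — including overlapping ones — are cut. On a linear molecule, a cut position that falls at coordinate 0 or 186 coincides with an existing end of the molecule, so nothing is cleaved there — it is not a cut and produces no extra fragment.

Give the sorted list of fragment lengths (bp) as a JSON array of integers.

Site scan:
  DwuIX AATAT/4: at [36, 48, 58, 105, 115, 125, 157, 175] ⇒ [40, 52, 62, 109, 119, 129, 161, 179]
  HnxII TAACAGGT/5: at [0, 10, 20, 28, 75, 83, 92, 130, 147] ⇒ [5, 15, 25, 33, 80, 88, 97, 135, 152]

Pooled cuts: [5, 15, 25, 33, 40, 52, 62, 80, 88, 97, 109, 119, 129, 135, 152, 161, 179]

Fragment lengths:
  [0,5): 5 bp
  [5,15): 10 bp
  [15,25): 10 bp
  [25,33): 8 bp
  [33,40): 7 bp
  [40,52): 12 bp
  [52,62): 10 bp
  [62,80): 18 bp
  [80,88): 8 bp
  [88,97): 9 bp
  [97,109): 12 bp
  [109,119): 10 bp
  [119,129): 10 bp
  [129,135): 6 bp
  [135,152): 17 bp
  [152,161): 9 bp
  [161,179): 18 bp
  [179,186): 7 bp

[5,6,7,7,8,8,9,9,10,10,10,10,10,12,12,17,18,18]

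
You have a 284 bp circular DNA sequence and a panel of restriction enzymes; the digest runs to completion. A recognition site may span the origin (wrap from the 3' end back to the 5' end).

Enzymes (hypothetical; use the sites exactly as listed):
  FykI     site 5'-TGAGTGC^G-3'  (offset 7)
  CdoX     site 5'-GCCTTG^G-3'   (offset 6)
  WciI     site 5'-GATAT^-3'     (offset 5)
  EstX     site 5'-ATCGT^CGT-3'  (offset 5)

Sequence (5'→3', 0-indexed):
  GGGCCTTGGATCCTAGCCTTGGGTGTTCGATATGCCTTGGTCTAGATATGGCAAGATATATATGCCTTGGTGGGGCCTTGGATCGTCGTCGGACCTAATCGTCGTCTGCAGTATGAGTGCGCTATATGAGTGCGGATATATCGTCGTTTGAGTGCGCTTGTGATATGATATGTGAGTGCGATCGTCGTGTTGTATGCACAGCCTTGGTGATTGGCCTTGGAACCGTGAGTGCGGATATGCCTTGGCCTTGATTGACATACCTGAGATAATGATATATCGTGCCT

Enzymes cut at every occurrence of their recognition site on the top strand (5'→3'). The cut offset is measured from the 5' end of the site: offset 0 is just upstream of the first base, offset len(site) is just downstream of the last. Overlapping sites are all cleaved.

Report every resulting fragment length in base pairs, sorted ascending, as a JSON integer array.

[5,5,6,6,6,6,6,6,8,10,10,10,11,11,11,12,13,13,13,13,16,17,18,21,31]

Site scan:
  FykI TGAGTGCG/7: at [113, 126, 148, 172, 225] ⇒ [120, 133, 155, 179, 232]
  CdoX GCCTTGG/6: at [2, 15, 33, 63, 74, 200, 213, 238] ⇒ [8, 21, 39, 69, 80, 206, 219, 244]
  WciI GATAT/5: at [28, 44, 54, 134, 161, 166, 233, 270] ⇒ [33, 49, 59, 139, 166, 171, 238, 275]
  EstX ATCGTCGT/5: at [81, 97, 139, 180] ⇒ [86, 102, 144, 185]

All cut coordinates (distinct, sorted): [8, 21, 33, 39, 49, 59, 69, 80, 86, 102, 120, 133, 139, 144, 155, 166, 171, 179, 185, 206, 219, 232, 238, 244, 275]

Fragment lengths:
  8→21: 13 bp
  21→33: 12 bp
  33→39: 6 bp
  39→49: 10 bp
  49→59: 10 bp
  59→69: 10 bp
  69→80: 11 bp
  80→86: 6 bp
  86→102: 16 bp
  102→120: 18 bp
  120→133: 13 bp
  133→139: 6 bp
  139→144: 5 bp
  144→155: 11 bp
  155→166: 11 bp
  166→171: 5 bp
  171→179: 8 bp
  179→185: 6 bp
  185→206: 21 bp
  206→219: 13 bp
  219→232: 13 bp
  232→238: 6 bp
  238→244: 6 bp
  244→275: 31 bp
  275→8 (wrap): 284-275+8 = 17 bp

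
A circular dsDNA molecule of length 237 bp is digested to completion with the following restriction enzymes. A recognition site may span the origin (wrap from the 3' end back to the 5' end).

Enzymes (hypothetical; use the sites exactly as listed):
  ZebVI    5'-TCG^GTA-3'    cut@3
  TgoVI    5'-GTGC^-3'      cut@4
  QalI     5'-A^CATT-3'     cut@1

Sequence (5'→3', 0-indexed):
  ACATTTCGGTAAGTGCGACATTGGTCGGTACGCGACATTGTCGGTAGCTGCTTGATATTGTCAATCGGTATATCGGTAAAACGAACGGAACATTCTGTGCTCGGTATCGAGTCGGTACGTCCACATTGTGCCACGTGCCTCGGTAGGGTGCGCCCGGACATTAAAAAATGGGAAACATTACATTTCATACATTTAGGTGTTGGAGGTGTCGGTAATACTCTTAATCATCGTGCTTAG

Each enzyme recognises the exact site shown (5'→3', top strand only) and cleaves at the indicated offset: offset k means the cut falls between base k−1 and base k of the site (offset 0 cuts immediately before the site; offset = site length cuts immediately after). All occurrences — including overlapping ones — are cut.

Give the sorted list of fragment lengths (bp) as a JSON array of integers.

[2,3,4,5,5,7,7,7,8,8,8,8,8,9,9,9,9,10,11,15,17,22,22,24]

Scan for sites:
  ZebVI TCGGTA/3: at [5, 24, 40, 64, 72, 100, 111, 139, 208] ⇒ [8, 27, 43, 67, 75, 103, 114, 142, 211]
  TgoVI GTGC/4: at [12, 96, 127, 134, 147, 229] ⇒ [16, 100, 131, 138, 151, 233]
  QalI ACATT/1: at [0, 17, 34, 89, 122, 157, 174, 179, 188] ⇒ [1, 18, 35, 90, 123, 158, 175, 180, 189]

All cut coordinates (distinct, sorted): [1, 8, 16, 18, 27, 35, 43, 67, 75, 90, 100, 103, 114, 123, 131, 138, 142, 151, 158, 175, 180, 189, 211, 233]

Fragment lengths:
  1→8: 7 bp
  8→16: 8 bp
  16→18: 2 bp
  18→27: 9 bp
  27→35: 8 bp
  35→43: 8 bp
  43→67: 24 bp
  67→75: 8 bp
  75→90: 15 bp
  90→100: 10 bp
  100→103: 3 bp
  103→114: 11 bp
  114→123: 9 bp
  123→131: 8 bp
  131→138: 7 bp
  138→142: 4 bp
  142→151: 9 bp
  151→158: 7 bp
  158→175: 17 bp
  175→180: 5 bp
  180→189: 9 bp
  189→211: 22 bp
  211→233: 22 bp
  233→1 (wrap): 237-233+1 = 5 bp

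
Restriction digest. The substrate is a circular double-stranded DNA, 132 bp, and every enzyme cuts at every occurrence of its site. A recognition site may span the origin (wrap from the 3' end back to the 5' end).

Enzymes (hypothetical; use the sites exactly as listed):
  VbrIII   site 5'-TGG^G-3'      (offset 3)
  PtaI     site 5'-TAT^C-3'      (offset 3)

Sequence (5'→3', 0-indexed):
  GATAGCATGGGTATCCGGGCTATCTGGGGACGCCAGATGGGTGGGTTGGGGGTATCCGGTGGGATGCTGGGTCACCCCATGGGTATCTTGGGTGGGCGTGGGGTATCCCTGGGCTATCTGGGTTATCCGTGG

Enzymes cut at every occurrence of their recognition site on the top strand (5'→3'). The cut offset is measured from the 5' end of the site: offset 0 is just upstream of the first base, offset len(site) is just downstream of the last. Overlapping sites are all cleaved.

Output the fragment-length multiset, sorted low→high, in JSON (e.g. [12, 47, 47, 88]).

Scan for sites:
  VbrIII TGGG/3: at [7, 24, 37, 41, 46, 59, 67, 79, 88, 92, 98, 109, 118, 129] ⇒ [0, 10, 27, 40, 44, 49, 62, 70, 82, 91, 95, 101, 112, 121]
  PtaI TATC/3: at [11, 20, 52, 83, 103, 114, 123] ⇒ [14, 23, 55, 86, 106, 117, 126]

All cut coordinates (distinct, sorted): [0, 10, 14, 23, 27, 40, 44, 49, 55, 62, 70, 82, 86, 91, 95, 101, 106, 112, 117, 121, 126]

Fragments:
  0→10: 10 bp
  10→14: 4 bp
  14→23: 9 bp
  23→27: 4 bp
  27→40: 13 bp
  40→44: 4 bp
  44→49: 5 bp
  49→55: 6 bp
  55→62: 7 bp
  62→70: 8 bp
  70→82: 12 bp
  82→86: 4 bp
  86→91: 5 bp
  91→95: 4 bp
  95→101: 6 bp
  101→106: 5 bp
  106→112: 6 bp
  112→117: 5 bp
  117→121: 4 bp
  121→126: 5 bp
  126→0 (wrap): 132-126+0 = 6 bp

[4,4,4,4,4,4,5,5,5,5,5,6,6,6,6,7,8,9,10,12,13]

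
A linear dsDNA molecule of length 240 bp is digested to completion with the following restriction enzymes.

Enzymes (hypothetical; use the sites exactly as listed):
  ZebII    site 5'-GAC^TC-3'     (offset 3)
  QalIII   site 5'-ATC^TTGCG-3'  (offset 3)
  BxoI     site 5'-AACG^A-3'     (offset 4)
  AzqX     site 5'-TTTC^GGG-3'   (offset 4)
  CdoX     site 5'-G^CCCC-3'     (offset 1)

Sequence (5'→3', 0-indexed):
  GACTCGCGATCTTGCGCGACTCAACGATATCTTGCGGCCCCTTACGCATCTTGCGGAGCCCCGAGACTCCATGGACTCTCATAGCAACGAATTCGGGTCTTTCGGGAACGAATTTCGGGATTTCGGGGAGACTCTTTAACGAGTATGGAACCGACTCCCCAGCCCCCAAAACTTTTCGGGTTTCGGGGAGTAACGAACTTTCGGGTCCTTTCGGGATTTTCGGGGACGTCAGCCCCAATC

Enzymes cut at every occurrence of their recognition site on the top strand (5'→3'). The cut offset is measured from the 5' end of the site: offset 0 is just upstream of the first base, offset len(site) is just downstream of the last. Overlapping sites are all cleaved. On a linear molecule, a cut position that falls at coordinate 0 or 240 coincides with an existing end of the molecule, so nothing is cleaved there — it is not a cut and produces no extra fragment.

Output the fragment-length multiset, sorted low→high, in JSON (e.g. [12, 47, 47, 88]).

Per-enzyme occurrences:
  ZebII GACTC/3: at [0, 17, 64, 73, 129, 152] ⇒ [3, 20, 67, 76, 132, 155]
  QalIII ATCTTGCG/3: at [8, 28, 47] ⇒ [11, 31, 50]
  BxoI AACGA/4: at [22, 85, 106, 137, 191] ⇒ [26, 89, 110, 141, 195]
  AzqX TTTCGGG/4: at [99, 112, 120, 173, 180, 198, 208, 217] ⇒ [103, 116, 124, 177, 184, 202, 212, 221]
  CdoX GCCCC/1: at [36, 57, 161, 231] ⇒ [37, 58, 162, 232]

Pooled cuts: [3, 11, 20, 26, 31, 37, 50, 58, 67, 76, 89, 103, 110, 116, 124, 132, 141, 155, 162, 177, 184, 195, 202, 212, 221, 232]

Fragments:
  [0,3): 3 bp
  [3,11): 8 bp
  [11,20): 9 bp
  [20,26): 6 bp
  [26,31): 5 bp
  [31,37): 6 bp
  [37,50): 13 bp
  [50,58): 8 bp
  [58,67): 9 bp
  [67,76): 9 bp
  [76,89): 13 bp
  [89,103): 14 bp
  [103,110): 7 bp
  [110,116): 6 bp
  [116,124): 8 bp
  [124,132): 8 bp
  [132,141): 9 bp
  [141,155): 14 bp
  [155,162): 7 bp
  [162,177): 15 bp
  [177,184): 7 bp
  [184,195): 11 bp
  [195,202): 7 bp
  [202,212): 10 bp
  [212,221): 9 bp
  [221,232): 11 bp
  [232,240): 8 bp

[3,5,6,6,6,7,7,7,7,8,8,8,8,8,9,9,9,9,9,10,11,11,13,13,14,14,15]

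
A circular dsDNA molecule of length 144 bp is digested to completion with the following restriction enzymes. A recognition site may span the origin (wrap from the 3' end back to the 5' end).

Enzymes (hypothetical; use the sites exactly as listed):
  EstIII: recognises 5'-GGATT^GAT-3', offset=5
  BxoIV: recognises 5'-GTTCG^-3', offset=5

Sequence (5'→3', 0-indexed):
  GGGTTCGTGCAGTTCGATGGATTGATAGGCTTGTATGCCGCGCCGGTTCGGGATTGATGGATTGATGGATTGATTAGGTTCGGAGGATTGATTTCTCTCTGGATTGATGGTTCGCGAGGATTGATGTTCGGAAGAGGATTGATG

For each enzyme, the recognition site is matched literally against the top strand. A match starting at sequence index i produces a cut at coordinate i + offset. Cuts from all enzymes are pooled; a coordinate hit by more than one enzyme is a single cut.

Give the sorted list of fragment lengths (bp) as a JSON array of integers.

[5,7,7,8,8,8,8,9,9,10,11,11,16,27]

Per-enzyme occurrences:
  EstIII (GGATTGAT, off=5): starts [18, 50, 58, 66, 84, 100, 117, 135] → cuts [23, 55, 63, 71, 89, 105, 122, 140]
  BxoIV (GTTCG, off=5): starts [2, 11, 45, 77, 109, 125] → cuts [7, 16, 50, 82, 114, 130]

All cut coordinates (distinct, sorted): [7, 16, 23, 50, 55, 63, 71, 82, 89, 105, 114, 122, 130, 140]

Fragments:
  7→16: 9 bp
  16→23: 7 bp
  23→50: 27 bp
  50→55: 5 bp
  55→63: 8 bp
  63→71: 8 bp
  71→82: 11 bp
  82→89: 7 bp
  89→105: 16 bp
  105→114: 9 bp
  114→122: 8 bp
  122→130: 8 bp
  130→140: 10 bp
  140→7 (wrap): 144-140+7 = 11 bp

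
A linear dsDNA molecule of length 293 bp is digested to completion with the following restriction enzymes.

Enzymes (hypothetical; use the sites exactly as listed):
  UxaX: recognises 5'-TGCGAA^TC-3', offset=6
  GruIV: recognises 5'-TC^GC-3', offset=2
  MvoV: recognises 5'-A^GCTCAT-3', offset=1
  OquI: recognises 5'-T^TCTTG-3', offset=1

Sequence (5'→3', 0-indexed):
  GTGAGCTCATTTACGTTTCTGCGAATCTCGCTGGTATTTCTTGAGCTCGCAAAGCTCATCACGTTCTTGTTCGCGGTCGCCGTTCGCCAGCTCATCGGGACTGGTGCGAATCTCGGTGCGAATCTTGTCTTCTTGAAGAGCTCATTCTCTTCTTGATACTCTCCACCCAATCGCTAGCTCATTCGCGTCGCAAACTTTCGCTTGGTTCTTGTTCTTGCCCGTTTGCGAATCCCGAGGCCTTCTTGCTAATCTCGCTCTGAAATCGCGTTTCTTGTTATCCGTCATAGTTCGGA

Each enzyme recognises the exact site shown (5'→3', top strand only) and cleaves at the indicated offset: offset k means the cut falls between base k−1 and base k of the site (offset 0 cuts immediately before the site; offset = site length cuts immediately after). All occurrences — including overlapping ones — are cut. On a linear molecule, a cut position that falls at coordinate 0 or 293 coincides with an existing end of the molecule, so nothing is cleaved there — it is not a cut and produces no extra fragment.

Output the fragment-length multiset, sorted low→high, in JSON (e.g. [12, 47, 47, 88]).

Per-enzyme occurrences:
  UxaX (TGCGAATC, off=6): starts [19, 104, 116, 223] → cuts [25, 110, 122, 229]
  GruIV (TCGC, off=2): starts [27, 46, 70, 76, 83, 170, 182, 187, 197, 251, 262] → cuts [29, 48, 72, 78, 85, 172, 184, 189, 199, 253, 264]
  MvoV (AGCTCAT, off=1): starts [3, 52, 88, 138, 175] → cuts [4, 53, 89, 139, 176]
  OquI (TTCTTG, off=1): starts [37, 63, 129, 149, 205, 211, 239, 268] → cuts [38, 64, 130, 150, 206, 212, 240, 269]

Pooled cuts: [4, 25, 29, 38, 48, 53, 64, 72, 78, 85, 89, 110, 122, 130, 139, 150, 172, 176, 184, 189, 199, 206, 212, 229, 240, 253, 264, 269]

Fragment lengths:
  [0,4): 4 bp
  [4,25): 21 bp
  [25,29): 4 bp
  [29,38): 9 bp
  [38,48): 10 bp
  [48,53): 5 bp
  [53,64): 11 bp
  [64,72): 8 bp
  [72,78): 6 bp
  [78,85): 7 bp
  [85,89): 4 bp
  [89,110): 21 bp
  [110,122): 12 bp
  [122,130): 8 bp
  [130,139): 9 bp
  [139,150): 11 bp
  [150,172): 22 bp
  [172,176): 4 bp
  [176,184): 8 bp
  [184,189): 5 bp
  [189,199): 10 bp
  [199,206): 7 bp
  [206,212): 6 bp
  [212,229): 17 bp
  [229,240): 11 bp
  [240,253): 13 bp
  [253,264): 11 bp
  [264,269): 5 bp
  [269,293): 24 bp

[4,4,4,4,5,5,5,6,6,7,7,8,8,8,9,9,10,10,11,11,11,11,12,13,17,21,21,22,24]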